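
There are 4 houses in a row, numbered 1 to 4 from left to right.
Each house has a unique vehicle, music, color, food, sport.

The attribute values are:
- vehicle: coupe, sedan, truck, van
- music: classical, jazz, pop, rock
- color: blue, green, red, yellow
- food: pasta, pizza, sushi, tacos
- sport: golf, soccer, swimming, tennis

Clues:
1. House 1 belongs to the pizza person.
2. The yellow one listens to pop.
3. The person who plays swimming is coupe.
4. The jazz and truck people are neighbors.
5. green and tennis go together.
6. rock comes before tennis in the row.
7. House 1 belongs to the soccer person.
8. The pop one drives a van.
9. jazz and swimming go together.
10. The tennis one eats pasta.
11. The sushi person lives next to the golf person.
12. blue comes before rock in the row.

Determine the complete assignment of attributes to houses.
Solution:

House | Vehicle | Music | Color | Food | Sport
----------------------------------------------
  1   | van | pop | yellow | pizza | soccer
  2   | coupe | jazz | blue | sushi | swimming
  3   | truck | rock | red | tacos | golf
  4   | sedan | classical | green | pasta | tennis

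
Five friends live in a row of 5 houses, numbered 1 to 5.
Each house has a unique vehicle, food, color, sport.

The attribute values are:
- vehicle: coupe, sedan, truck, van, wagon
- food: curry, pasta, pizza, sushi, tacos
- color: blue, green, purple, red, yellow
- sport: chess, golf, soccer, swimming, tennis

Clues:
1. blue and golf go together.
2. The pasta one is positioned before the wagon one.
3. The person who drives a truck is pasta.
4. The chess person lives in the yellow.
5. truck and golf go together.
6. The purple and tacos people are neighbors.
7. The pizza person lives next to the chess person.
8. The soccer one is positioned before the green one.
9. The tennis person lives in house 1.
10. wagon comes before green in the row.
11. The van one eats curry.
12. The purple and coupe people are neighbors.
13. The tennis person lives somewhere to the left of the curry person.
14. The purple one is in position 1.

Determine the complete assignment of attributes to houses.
Solution:

House | Vehicle | Food | Color | Sport
--------------------------------------
  1   | sedan | pizza | purple | tennis
  2   | coupe | tacos | yellow | chess
  3   | truck | pasta | blue | golf
  4   | wagon | sushi | red | soccer
  5   | van | curry | green | swimming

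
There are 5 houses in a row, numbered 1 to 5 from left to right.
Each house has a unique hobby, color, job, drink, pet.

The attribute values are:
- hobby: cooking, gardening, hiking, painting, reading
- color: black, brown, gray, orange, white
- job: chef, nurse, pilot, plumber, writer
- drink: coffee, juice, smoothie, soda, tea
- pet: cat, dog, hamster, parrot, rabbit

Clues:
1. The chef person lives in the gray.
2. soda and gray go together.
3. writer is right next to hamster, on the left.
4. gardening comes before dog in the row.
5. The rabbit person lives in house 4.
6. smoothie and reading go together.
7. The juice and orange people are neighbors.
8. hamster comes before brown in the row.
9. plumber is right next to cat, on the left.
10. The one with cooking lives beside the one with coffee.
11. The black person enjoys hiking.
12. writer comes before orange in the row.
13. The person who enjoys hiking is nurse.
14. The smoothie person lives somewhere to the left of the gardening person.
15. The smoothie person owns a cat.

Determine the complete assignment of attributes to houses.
Solution:

House | Hobby | Color | Job | Drink | Pet
-----------------------------------------
  1   | cooking | white | writer | juice | parrot
  2   | painting | orange | plumber | coffee | hamster
  3   | reading | brown | pilot | smoothie | cat
  4   | gardening | gray | chef | soda | rabbit
  5   | hiking | black | nurse | tea | dog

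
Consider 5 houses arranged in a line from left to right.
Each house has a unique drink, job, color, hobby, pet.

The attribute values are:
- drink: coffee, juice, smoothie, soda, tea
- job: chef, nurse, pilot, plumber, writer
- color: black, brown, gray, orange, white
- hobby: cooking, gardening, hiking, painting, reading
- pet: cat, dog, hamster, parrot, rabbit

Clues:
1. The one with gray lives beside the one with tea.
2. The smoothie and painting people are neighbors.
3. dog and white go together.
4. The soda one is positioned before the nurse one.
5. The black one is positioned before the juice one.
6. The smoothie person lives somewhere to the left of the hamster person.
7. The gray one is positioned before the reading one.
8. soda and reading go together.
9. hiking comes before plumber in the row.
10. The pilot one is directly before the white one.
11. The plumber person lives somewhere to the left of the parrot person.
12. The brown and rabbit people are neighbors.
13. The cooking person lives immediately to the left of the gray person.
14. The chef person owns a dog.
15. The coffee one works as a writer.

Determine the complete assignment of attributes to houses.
Solution:

House | Drink | Job | Color | Hobby | Pet
-----------------------------------------
  1   | coffee | writer | brown | cooking | cat
  2   | smoothie | pilot | gray | hiking | rabbit
  3   | tea | chef | white | painting | dog
  4   | soda | plumber | black | reading | hamster
  5   | juice | nurse | orange | gardening | parrot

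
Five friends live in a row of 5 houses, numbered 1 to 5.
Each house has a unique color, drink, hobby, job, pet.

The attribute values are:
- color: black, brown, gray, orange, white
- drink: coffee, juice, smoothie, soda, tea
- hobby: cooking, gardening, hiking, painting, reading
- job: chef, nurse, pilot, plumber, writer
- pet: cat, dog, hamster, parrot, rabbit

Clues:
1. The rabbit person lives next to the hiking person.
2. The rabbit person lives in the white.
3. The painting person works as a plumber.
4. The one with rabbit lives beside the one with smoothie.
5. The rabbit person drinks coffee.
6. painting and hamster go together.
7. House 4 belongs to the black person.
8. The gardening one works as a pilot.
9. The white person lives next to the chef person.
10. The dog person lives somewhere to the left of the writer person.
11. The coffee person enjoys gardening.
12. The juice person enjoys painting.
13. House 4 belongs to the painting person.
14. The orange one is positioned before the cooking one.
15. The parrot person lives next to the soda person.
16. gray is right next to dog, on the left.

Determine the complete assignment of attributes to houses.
Solution:

House | Color | Drink | Hobby | Job | Pet
-----------------------------------------
  1   | white | coffee | gardening | pilot | rabbit
  2   | gray | smoothie | hiking | chef | parrot
  3   | orange | soda | reading | nurse | dog
  4   | black | juice | painting | plumber | hamster
  5   | brown | tea | cooking | writer | cat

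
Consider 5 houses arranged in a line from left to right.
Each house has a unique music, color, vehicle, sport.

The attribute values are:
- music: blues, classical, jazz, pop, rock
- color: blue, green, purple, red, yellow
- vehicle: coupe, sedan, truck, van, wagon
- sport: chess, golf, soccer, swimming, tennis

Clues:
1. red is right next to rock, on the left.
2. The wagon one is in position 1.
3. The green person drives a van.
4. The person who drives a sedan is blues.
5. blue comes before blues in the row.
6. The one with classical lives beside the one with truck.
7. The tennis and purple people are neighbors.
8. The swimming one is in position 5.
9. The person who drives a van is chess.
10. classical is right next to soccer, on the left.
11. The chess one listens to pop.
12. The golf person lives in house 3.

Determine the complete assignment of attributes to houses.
Solution:

House | Music | Color | Vehicle | Sport
---------------------------------------
  1   | classical | red | wagon | tennis
  2   | rock | purple | truck | soccer
  3   | jazz | blue | coupe | golf
  4   | pop | green | van | chess
  5   | blues | yellow | sedan | swimming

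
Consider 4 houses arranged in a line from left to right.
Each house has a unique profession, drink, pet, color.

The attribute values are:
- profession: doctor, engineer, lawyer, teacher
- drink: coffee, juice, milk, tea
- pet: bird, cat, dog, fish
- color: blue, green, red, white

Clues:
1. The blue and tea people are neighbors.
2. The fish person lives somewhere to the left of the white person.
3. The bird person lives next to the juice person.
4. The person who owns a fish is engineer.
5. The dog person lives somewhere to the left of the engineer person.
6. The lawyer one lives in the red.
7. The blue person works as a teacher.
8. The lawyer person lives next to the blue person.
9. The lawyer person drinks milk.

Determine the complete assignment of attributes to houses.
Solution:

House | Profession | Drink | Pet | Color
----------------------------------------
  1   | lawyer | milk | bird | red
  2   | teacher | juice | dog | blue
  3   | engineer | tea | fish | green
  4   | doctor | coffee | cat | white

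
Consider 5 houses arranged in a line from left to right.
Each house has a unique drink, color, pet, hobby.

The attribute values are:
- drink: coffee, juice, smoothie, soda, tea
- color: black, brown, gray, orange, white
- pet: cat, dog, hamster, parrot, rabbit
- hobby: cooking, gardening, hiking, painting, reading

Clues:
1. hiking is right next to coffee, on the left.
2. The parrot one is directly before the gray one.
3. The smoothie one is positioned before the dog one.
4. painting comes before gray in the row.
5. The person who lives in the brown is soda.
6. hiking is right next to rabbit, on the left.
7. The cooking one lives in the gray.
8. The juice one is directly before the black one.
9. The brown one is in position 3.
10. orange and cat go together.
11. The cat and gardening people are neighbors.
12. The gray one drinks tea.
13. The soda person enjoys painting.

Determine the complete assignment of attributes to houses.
Solution:

House | Drink | Color | Pet | Hobby
-----------------------------------
  1   | juice | orange | cat | hiking
  2   | coffee | black | rabbit | gardening
  3   | soda | brown | hamster | painting
  4   | smoothie | white | parrot | reading
  5   | tea | gray | dog | cooking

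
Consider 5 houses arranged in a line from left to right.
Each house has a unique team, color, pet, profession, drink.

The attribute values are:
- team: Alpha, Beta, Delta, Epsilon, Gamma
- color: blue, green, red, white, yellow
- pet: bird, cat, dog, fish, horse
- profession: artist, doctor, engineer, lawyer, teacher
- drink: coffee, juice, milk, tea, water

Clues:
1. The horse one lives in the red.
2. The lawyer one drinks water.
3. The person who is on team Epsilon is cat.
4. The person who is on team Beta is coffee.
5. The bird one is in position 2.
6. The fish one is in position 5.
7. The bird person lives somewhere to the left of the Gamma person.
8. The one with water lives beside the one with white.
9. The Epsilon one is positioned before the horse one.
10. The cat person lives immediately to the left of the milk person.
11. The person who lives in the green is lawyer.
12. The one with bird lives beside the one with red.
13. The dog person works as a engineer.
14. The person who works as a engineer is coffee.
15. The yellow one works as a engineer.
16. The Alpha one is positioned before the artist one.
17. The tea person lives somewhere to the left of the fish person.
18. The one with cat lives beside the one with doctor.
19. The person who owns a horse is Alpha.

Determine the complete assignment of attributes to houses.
Solution:

House | Team | Color | Pet | Profession | Drink
-----------------------------------------------
  1   | Epsilon | green | cat | lawyer | water
  2   | Delta | white | bird | doctor | milk
  3   | Alpha | red | horse | teacher | tea
  4   | Beta | yellow | dog | engineer | coffee
  5   | Gamma | blue | fish | artist | juice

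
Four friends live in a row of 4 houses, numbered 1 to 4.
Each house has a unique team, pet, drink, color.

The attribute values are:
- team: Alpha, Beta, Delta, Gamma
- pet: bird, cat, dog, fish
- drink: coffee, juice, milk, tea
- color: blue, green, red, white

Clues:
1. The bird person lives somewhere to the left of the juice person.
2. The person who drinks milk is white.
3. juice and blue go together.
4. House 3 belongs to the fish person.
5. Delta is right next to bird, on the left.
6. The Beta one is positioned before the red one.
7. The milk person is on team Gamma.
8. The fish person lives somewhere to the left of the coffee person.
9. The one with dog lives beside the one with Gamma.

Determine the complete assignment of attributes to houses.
Solution:

House | Team | Pet | Drink | Color
----------------------------------
  1   | Delta | dog | tea | green
  2   | Gamma | bird | milk | white
  3   | Beta | fish | juice | blue
  4   | Alpha | cat | coffee | red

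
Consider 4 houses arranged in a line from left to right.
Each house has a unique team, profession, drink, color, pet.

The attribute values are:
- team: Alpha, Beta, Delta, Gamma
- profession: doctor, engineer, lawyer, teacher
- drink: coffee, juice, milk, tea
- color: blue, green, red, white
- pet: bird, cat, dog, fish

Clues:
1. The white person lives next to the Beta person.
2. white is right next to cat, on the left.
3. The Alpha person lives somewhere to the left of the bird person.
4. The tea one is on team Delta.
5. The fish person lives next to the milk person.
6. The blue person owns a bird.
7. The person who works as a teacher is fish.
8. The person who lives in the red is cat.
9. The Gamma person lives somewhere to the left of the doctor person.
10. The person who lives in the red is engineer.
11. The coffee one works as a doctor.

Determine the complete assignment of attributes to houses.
Solution:

House | Team | Profession | Drink | Color | Pet
-----------------------------------------------
  1   | Gamma | teacher | juice | white | fish
  2   | Beta | engineer | milk | red | cat
  3   | Alpha | doctor | coffee | green | dog
  4   | Delta | lawyer | tea | blue | bird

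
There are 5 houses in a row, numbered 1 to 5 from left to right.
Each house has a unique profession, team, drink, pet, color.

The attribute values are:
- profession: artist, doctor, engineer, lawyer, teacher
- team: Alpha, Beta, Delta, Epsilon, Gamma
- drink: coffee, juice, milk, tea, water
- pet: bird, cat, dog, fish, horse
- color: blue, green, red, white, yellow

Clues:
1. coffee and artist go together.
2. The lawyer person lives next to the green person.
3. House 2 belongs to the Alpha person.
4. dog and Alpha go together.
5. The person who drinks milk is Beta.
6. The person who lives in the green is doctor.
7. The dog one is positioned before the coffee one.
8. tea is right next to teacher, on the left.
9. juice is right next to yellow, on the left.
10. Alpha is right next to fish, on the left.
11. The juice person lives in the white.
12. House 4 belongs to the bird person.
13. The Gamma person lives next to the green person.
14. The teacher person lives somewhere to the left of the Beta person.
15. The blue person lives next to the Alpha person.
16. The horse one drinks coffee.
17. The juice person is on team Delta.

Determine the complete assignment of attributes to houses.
Solution:

House | Profession | Team | Drink | Pet | Color
-----------------------------------------------
  1   | lawyer | Gamma | water | cat | blue
  2   | doctor | Alpha | tea | dog | green
  3   | teacher | Delta | juice | fish | white
  4   | engineer | Beta | milk | bird | yellow
  5   | artist | Epsilon | coffee | horse | red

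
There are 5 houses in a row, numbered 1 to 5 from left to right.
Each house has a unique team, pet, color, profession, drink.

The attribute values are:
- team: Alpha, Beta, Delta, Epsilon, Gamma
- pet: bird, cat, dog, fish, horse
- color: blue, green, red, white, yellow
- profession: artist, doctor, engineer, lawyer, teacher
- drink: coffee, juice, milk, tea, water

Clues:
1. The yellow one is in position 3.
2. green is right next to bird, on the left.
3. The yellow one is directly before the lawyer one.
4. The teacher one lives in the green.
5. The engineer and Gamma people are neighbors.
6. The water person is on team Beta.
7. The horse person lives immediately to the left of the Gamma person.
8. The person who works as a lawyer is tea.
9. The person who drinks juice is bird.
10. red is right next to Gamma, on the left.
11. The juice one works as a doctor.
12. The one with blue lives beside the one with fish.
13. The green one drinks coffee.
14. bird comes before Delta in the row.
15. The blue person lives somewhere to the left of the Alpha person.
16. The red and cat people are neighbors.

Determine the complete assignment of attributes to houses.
Solution:

House | Team | Pet | Color | Profession | Drink
-----------------------------------------------
  1   | Beta | horse | red | engineer | water
  2   | Gamma | cat | green | teacher | coffee
  3   | Epsilon | bird | yellow | doctor | juice
  4   | Delta | dog | blue | lawyer | tea
  5   | Alpha | fish | white | artist | milk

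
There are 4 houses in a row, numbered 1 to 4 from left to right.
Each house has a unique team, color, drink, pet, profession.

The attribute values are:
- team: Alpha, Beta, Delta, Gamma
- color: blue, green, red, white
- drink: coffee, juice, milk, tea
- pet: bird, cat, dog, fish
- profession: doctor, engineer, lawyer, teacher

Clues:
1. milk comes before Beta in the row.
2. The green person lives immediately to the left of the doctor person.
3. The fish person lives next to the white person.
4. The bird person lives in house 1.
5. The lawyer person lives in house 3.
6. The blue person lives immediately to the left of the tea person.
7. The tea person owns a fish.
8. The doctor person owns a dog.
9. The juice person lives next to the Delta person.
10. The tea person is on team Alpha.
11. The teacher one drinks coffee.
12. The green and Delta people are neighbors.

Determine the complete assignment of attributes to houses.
Solution:

House | Team | Color | Drink | Pet | Profession
-----------------------------------------------
  1   | Gamma | green | juice | bird | engineer
  2   | Delta | blue | milk | dog | doctor
  3   | Alpha | red | tea | fish | lawyer
  4   | Beta | white | coffee | cat | teacher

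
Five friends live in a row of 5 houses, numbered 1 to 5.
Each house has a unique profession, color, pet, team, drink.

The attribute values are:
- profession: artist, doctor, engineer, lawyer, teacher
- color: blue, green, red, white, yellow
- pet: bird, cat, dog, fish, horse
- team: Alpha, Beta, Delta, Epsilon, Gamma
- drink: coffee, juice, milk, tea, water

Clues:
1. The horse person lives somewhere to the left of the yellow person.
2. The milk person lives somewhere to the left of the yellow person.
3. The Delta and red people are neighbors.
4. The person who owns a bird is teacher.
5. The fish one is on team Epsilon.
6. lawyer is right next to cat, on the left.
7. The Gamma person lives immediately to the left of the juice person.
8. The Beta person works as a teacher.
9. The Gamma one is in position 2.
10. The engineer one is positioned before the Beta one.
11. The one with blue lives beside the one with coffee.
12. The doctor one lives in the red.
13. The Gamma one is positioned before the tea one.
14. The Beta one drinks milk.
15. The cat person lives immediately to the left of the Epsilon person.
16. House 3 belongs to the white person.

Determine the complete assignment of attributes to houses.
Solution:

House | Profession | Color | Pet | Team | Drink
-----------------------------------------------
  1   | lawyer | blue | horse | Delta | water
  2   | doctor | red | cat | Gamma | coffee
  3   | engineer | white | fish | Epsilon | juice
  4   | teacher | green | bird | Beta | milk
  5   | artist | yellow | dog | Alpha | tea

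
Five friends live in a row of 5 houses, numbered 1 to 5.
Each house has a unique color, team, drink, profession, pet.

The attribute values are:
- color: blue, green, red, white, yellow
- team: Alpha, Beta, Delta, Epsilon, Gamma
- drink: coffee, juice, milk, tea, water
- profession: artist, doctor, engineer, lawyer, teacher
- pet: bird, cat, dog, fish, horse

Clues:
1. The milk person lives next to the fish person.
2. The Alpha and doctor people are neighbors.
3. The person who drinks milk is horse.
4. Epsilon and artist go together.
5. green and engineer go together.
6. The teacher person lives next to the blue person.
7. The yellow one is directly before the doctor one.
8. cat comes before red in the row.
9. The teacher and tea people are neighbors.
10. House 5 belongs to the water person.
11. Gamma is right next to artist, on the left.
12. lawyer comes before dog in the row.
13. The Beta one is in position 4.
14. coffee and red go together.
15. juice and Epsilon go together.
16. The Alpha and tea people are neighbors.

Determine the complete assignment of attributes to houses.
Solution:

House | Color | Team | Drink | Profession | Pet
-----------------------------------------------
  1   | yellow | Alpha | milk | teacher | horse
  2   | blue | Gamma | tea | doctor | fish
  3   | white | Epsilon | juice | artist | cat
  4   | red | Beta | coffee | lawyer | bird
  5   | green | Delta | water | engineer | dog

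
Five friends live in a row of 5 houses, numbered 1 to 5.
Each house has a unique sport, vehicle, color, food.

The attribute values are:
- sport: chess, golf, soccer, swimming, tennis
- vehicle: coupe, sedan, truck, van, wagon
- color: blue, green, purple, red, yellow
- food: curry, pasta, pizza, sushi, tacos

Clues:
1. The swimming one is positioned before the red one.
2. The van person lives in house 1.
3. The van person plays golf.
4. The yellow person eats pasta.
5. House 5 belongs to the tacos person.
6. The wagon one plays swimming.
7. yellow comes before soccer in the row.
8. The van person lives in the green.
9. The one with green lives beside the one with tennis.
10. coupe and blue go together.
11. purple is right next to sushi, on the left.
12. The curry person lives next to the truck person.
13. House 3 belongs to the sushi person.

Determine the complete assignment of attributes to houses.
Solution:

House | Sport | Vehicle | Color | Food
--------------------------------------
  1   | golf | van | green | curry
  2   | tennis | truck | purple | pizza
  3   | chess | coupe | blue | sushi
  4   | swimming | wagon | yellow | pasta
  5   | soccer | sedan | red | tacos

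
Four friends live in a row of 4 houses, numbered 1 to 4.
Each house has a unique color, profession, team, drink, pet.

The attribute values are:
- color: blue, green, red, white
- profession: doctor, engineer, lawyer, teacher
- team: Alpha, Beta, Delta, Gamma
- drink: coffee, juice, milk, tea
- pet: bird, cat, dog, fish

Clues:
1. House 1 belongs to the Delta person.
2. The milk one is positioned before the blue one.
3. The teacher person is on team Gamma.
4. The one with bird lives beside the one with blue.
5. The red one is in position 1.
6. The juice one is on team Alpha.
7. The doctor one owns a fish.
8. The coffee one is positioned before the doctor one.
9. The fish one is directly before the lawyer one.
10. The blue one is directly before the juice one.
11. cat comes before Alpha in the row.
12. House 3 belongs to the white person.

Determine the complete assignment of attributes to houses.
Solution:

House | Color | Profession | Team | Drink | Pet
-----------------------------------------------
  1   | red | engineer | Delta | milk | bird
  2   | blue | teacher | Gamma | coffee | cat
  3   | white | doctor | Alpha | juice | fish
  4   | green | lawyer | Beta | tea | dog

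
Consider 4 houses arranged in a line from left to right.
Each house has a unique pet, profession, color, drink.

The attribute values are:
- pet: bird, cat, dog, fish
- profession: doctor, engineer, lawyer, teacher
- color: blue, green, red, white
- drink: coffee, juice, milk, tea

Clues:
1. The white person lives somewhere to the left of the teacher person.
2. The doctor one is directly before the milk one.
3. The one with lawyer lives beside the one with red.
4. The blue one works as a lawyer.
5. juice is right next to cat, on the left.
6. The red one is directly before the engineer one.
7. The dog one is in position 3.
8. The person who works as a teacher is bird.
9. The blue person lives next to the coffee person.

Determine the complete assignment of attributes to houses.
Solution:

House | Pet | Profession | Color | Drink
----------------------------------------
  1   | fish | lawyer | blue | juice
  2   | cat | doctor | red | coffee
  3   | dog | engineer | white | milk
  4   | bird | teacher | green | tea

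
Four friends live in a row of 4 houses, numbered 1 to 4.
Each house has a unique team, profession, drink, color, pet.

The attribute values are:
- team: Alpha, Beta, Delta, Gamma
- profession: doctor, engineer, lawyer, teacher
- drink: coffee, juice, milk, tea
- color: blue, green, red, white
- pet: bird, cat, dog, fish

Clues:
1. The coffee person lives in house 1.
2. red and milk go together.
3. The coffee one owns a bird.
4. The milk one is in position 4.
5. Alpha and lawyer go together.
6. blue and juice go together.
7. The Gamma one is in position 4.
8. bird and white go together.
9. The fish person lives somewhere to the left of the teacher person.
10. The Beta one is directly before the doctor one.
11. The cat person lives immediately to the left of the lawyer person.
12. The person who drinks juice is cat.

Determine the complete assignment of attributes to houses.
Solution:

House | Team | Profession | Drink | Color | Pet
-----------------------------------------------
  1   | Beta | engineer | coffee | white | bird
  2   | Delta | doctor | juice | blue | cat
  3   | Alpha | lawyer | tea | green | fish
  4   | Gamma | teacher | milk | red | dog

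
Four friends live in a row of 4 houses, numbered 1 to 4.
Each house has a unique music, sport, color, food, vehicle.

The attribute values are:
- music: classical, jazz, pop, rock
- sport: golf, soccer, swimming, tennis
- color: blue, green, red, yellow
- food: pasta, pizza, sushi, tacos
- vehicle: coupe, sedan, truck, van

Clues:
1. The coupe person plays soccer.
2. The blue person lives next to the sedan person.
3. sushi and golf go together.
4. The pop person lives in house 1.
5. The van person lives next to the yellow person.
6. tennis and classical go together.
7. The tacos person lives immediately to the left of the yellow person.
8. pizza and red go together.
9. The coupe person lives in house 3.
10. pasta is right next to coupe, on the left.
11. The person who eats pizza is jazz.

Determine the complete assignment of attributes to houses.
Solution:

House | Music | Sport | Color | Food | Vehicle
----------------------------------------------
  1   | pop | swimming | blue | tacos | van
  2   | classical | tennis | yellow | pasta | sedan
  3   | jazz | soccer | red | pizza | coupe
  4   | rock | golf | green | sushi | truck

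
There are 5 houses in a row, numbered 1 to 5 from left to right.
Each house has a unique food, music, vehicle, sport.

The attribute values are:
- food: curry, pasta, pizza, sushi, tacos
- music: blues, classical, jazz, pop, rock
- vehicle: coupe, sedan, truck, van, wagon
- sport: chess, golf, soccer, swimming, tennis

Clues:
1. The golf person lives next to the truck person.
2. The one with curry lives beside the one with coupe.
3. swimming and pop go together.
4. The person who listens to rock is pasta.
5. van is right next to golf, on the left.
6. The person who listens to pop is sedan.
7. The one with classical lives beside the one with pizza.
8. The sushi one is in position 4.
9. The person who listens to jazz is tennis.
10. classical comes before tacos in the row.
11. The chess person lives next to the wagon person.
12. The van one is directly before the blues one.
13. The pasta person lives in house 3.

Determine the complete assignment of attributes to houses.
Solution:

House | Food | Music | Vehicle | Sport
--------------------------------------
  1   | curry | classical | van | soccer
  2   | pizza | blues | coupe | golf
  3   | pasta | rock | truck | chess
  4   | sushi | jazz | wagon | tennis
  5   | tacos | pop | sedan | swimming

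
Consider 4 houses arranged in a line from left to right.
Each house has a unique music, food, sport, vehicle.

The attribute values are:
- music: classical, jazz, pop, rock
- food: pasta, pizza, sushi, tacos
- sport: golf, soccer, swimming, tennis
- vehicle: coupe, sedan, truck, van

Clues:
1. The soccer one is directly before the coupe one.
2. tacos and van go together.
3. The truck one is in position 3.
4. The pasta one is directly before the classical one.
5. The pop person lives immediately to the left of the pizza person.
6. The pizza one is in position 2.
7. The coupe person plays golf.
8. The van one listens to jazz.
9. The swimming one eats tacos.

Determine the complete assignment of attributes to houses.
Solution:

House | Music | Food | Sport | Vehicle
--------------------------------------
  1   | pop | pasta | soccer | sedan
  2   | classical | pizza | golf | coupe
  3   | rock | sushi | tennis | truck
  4   | jazz | tacos | swimming | van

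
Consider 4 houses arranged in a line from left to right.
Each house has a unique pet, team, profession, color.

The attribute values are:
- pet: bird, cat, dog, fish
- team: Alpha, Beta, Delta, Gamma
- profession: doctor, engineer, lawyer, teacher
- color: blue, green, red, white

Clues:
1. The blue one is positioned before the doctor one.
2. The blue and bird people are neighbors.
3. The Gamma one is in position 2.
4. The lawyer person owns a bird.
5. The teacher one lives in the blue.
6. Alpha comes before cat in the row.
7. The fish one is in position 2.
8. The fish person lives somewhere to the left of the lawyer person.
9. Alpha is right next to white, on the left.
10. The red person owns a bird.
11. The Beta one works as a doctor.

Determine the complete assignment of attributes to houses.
Solution:

House | Pet | Team | Profession | Color
---------------------------------------
  1   | dog | Delta | engineer | green
  2   | fish | Gamma | teacher | blue
  3   | bird | Alpha | lawyer | red
  4   | cat | Beta | doctor | white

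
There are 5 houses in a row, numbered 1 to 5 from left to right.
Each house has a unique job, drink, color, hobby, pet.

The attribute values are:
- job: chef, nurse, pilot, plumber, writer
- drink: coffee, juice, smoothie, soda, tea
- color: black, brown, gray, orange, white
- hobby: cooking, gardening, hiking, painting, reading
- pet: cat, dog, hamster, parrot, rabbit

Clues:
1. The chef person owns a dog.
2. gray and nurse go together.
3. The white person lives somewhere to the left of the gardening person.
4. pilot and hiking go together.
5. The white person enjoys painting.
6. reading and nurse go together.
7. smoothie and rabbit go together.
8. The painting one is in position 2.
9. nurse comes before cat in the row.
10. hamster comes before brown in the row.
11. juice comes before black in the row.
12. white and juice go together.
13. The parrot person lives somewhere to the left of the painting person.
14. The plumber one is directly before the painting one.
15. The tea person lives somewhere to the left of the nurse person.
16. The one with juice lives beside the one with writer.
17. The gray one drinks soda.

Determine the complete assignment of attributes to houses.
Solution:

House | Job | Drink | Color | Hobby | Pet
-----------------------------------------
  1   | plumber | tea | orange | cooking | parrot
  2   | chef | juice | white | painting | dog
  3   | writer | smoothie | black | gardening | rabbit
  4   | nurse | soda | gray | reading | hamster
  5   | pilot | coffee | brown | hiking | cat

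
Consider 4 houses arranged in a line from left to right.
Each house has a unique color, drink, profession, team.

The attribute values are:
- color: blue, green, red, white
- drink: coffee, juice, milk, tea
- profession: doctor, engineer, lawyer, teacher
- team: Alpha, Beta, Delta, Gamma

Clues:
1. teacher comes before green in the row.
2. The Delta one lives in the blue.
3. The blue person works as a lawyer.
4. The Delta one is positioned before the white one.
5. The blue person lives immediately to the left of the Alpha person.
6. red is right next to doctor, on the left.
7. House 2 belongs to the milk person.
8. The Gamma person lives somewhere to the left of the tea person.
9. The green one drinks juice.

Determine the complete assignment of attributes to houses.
Solution:

House | Color | Drink | Profession | Team
-----------------------------------------
  1   | blue | coffee | lawyer | Delta
  2   | red | milk | teacher | Alpha
  3   | green | juice | doctor | Gamma
  4   | white | tea | engineer | Beta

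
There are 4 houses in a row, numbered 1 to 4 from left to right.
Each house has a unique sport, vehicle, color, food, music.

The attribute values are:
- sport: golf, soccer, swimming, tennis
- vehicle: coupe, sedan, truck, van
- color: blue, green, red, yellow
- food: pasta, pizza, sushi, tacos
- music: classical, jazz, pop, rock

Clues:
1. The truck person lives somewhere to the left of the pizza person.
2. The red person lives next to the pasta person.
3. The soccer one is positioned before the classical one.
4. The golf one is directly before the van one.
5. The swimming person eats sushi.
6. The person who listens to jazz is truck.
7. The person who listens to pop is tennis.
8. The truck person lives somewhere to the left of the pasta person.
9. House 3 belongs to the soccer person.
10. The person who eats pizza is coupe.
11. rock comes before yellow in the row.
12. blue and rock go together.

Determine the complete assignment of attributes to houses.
Solution:

House | Sport | Vehicle | Color | Food | Music
----------------------------------------------
  1   | golf | truck | red | tacos | jazz
  2   | tennis | van | green | pasta | pop
  3   | soccer | coupe | blue | pizza | rock
  4   | swimming | sedan | yellow | sushi | classical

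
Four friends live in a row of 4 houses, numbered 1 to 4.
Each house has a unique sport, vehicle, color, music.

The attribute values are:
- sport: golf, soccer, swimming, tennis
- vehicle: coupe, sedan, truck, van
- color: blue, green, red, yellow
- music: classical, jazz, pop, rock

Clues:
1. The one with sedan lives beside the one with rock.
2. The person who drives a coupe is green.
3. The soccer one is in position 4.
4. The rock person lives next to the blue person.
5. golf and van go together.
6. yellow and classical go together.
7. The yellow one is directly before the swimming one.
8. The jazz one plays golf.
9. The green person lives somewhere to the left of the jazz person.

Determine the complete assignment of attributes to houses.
Solution:

House | Sport | Vehicle | Color | Music
---------------------------------------
  1   | tennis | sedan | yellow | classical
  2   | swimming | coupe | green | rock
  3   | golf | van | blue | jazz
  4   | soccer | truck | red | pop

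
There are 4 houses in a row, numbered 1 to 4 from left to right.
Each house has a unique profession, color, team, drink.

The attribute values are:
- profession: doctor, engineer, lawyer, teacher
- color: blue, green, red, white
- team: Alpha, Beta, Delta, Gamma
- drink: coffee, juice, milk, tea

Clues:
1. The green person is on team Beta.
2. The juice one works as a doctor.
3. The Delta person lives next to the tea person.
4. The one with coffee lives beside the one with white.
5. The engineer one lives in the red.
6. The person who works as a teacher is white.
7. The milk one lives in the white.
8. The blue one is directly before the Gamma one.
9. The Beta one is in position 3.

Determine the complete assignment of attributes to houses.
Solution:

House | Profession | Color | Team | Drink
-----------------------------------------
  1   | doctor | blue | Delta | juice
  2   | engineer | red | Gamma | tea
  3   | lawyer | green | Beta | coffee
  4   | teacher | white | Alpha | milk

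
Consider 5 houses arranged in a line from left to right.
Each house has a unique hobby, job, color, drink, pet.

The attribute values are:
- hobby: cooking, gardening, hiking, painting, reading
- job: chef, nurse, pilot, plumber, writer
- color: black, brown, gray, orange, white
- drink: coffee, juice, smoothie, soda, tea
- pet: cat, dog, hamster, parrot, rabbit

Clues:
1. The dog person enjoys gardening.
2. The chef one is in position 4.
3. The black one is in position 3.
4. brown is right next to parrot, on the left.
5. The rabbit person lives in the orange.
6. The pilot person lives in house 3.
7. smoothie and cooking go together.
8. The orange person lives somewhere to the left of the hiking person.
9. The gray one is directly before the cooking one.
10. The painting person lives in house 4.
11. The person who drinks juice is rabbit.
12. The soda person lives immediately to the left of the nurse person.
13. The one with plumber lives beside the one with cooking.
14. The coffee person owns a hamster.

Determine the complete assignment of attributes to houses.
Solution:

House | Hobby | Job | Color | Drink | Pet
-----------------------------------------
  1   | gardening | plumber | gray | soda | dog
  2   | cooking | nurse | brown | smoothie | cat
  3   | reading | pilot | black | tea | parrot
  4   | painting | chef | orange | juice | rabbit
  5   | hiking | writer | white | coffee | hamster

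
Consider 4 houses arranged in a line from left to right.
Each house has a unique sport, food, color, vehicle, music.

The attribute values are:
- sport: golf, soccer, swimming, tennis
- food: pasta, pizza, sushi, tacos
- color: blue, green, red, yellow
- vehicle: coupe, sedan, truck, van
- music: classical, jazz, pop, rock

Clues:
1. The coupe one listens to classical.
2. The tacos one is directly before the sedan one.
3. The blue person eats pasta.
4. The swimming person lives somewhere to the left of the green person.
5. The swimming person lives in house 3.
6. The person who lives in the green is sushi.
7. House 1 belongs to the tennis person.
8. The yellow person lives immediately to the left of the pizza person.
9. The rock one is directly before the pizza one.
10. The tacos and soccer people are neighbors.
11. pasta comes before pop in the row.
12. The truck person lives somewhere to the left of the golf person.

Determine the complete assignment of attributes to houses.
Solution:

House | Sport | Food | Color | Vehicle | Music
----------------------------------------------
  1   | tennis | tacos | yellow | truck | rock
  2   | soccer | pizza | red | sedan | jazz
  3   | swimming | pasta | blue | coupe | classical
  4   | golf | sushi | green | van | pop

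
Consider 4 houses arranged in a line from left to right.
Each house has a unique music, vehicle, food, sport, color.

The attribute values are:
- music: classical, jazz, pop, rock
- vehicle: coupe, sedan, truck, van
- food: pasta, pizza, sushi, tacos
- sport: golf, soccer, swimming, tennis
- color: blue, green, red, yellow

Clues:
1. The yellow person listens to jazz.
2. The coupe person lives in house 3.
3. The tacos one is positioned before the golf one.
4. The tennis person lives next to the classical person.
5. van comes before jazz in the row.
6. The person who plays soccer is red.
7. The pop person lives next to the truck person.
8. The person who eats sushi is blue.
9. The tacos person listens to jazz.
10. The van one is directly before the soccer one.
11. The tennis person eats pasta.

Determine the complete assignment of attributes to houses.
Solution:

House | Music | Vehicle | Food | Sport | Color
----------------------------------------------
  1   | pop | van | pasta | tennis | green
  2   | classical | truck | pizza | soccer | red
  3   | jazz | coupe | tacos | swimming | yellow
  4   | rock | sedan | sushi | golf | blue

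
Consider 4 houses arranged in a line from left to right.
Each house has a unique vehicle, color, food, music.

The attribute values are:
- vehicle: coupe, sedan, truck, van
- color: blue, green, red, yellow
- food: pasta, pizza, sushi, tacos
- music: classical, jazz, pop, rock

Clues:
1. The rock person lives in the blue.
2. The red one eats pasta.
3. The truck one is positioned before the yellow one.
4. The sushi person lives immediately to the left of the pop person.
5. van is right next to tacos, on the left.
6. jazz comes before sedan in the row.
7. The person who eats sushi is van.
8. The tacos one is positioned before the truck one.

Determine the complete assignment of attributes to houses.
Solution:

House | Vehicle | Color | Food | Music
--------------------------------------
  1   | van | blue | sushi | rock
  2   | coupe | green | tacos | pop
  3   | truck | red | pasta | jazz
  4   | sedan | yellow | pizza | classical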